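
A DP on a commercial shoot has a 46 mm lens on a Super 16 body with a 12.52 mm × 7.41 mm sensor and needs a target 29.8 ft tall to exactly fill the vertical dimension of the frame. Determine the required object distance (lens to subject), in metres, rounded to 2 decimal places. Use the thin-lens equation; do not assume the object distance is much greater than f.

W: 29.8 ft × 304.8 mm/ft = 9083.04 mm.
Magnification m = h/W = dᵢ/dₒ; combined with 1/f = 1/dₒ + 1/dᵢ this gives dₒ = f·(1 + W/h).
dₒ = 46 mm × (1 + 9083.04/7.41) = 46 × 1226.7813 ≈ 56431.942 mm = 56.4319 m.

56.43 m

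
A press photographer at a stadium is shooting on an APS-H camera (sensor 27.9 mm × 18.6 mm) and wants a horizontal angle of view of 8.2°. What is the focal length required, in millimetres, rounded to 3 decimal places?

194.613 mm

From α = 2·arctan(w/2f) we get f = w / (2·tan(α/2)).
With w = 27.9 mm and α/2 = 4.1°, tan(α/2) ≈ 0.07168, so f ≈ 27.9 / 0.14336 ≈ 194.6125 mm.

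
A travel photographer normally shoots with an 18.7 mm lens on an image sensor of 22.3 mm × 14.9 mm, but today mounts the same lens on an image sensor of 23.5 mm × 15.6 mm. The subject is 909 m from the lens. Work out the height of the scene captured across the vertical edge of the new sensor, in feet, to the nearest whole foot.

The focal length stays 18.7 mm; the relevant sensor dimension is now h = 15.6 mm. Object distance dₒ = 909 m = 909000 mm.
Thin-lens field height W = h·(dₒ − f)/f = 15.6 × (909000 − 18.7)/18.7 ≈ 758294.560 mm = 758294.560/304.8 ft = 2487.84 ft.

2488 ft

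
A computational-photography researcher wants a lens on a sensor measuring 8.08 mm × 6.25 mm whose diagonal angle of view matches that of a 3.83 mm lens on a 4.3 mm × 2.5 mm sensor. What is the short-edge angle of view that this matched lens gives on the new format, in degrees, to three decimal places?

Sensor diagonal = √(4.3² + 2.5²) = √24.7400 ≈ 4.9739 mm.
Sensor diagonal = √(8.08² + 6.25²) = √104.3489 ≈ 10.2151 mm.
Equal diagonal AOV ⇒ f₂ = f₁ · 10.2151/4.9739 = 3.83 × 2.05373 ≈ 7.8658 mm.
Short-edge AOV on the new format = 2·arctan(6.25 / (2 × 7.8658)) = 2·arctan(0.39729) ≈ 43.3348°.

43.335°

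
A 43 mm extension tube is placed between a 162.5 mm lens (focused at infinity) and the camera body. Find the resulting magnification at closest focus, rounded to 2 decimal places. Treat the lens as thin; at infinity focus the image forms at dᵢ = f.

The tube moves the image plane from f to f + e, so dᵢ = 162.5 + 43 = 205.5 mm. Focus is achieved when 1/f = 1/dₒ + 1/dᵢ, giving dₒ = 1/(1/f − 1/(f+e)).
Magnification m = dᵢ/dₒ = (f+e)·(1/f − 1/(f+e)) = e/f = 43/162.5 ≈ 0.2646.

0.26×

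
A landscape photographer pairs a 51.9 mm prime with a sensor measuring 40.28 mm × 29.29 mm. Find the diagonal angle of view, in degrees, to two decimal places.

Sensor diagonal = √(40.28² + 29.29²) = √2480.3825 ≈ 49.8034 mm.
Angle of view α = 2·arctan(d/2f) with d = 49.8034 mm and f = 51.9 mm.
d/2f = 0.47980; arctan(0.47980) ≈ 25.6318°, so α ≈ 51.2636°.

51.26°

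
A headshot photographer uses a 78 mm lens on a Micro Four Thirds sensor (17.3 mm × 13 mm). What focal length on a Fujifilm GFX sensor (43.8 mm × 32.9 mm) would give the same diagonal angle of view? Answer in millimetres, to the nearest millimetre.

Sensor diagonal = √(17.3² + 13²) = √468.2900 ≈ 21.6400 mm.
Sensor diagonal = √(43.8² + 32.9²) = √3000.8500 ≈ 54.7800 mm.
Equal angle of view means equal diagonal/f ratio, so f₂ = f₁ · (diagonal₂/diagonal₁) = 78 × 54.7800/21.6400.
f₂ = 78 × 2.53142 ≈ 197.451 mm.

197 mm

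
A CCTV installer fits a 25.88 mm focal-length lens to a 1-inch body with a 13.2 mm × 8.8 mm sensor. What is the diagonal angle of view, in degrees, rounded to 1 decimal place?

Sensor diagonal = √(13.2² + 8.8²) = √251.6800 ≈ 15.8644 mm.
Angle of view α = 2·arctan(d/2f) with d = 15.8644 mm and f = 25.88 mm.
d/2f = 0.30650; arctan(0.30650) ≈ 17.0403°, so α ≈ 34.0806°.

34.1°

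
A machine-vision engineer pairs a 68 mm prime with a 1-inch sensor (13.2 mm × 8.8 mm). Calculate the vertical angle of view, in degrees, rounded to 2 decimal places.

7.40°

Angle of view α = 2·arctan(h/2f) with h = 8.8 mm and f = 68 mm.
h/2f = 0.06471; arctan(0.06471) ≈ 3.7022°, so α ≈ 7.4044°.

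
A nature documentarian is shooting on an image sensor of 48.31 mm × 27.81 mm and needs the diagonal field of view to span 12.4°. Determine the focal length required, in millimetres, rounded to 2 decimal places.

Sensor diagonal = √(48.31² + 27.81²) = √3107.2522 ≈ 55.7427 mm.
From α = 2·arctan(d/2f) we get f = d / (2·tan(α/2)).
With d = 55.7427 mm and α/2 = 6.2°, tan(α/2) ≈ 0.10863, so f ≈ 55.7427 / 0.21727 ≈ 256.5603 mm.

256.56 mm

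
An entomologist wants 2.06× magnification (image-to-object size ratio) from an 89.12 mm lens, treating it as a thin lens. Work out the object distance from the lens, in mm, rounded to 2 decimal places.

With m = dᵢ/dₒ and 1/f = 1/dₒ + 1/dᵢ, substituting dᵢ = m·dₒ gives 1/f = (1 + 1/m)/dₒ, hence dₒ = f·(1 + 1/m).
dₒ = 89.12 × (1 + 1/2.06) = 89.12 × 1.48544 ≈ 132.382 mm.

132.38 mm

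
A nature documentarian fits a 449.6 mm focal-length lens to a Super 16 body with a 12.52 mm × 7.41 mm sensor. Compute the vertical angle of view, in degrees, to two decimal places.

Angle of view α = 2·arctan(h/2f) with h = 7.41 mm and f = 449.6 mm.
h/2f = 0.00824; arctan(0.00824) ≈ 0.4721°, so α ≈ 0.9443°.

0.94°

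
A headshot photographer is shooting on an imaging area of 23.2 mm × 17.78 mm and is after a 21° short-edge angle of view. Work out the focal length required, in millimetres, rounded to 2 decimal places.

47.97 mm

From α = 2·arctan(h/2f) we get f = h / (2·tan(α/2)).
With h = 17.78 mm and α/2 = 10.5°, tan(α/2) ≈ 0.18534, so f ≈ 17.78 / 0.37068 ≈ 47.9661 mm.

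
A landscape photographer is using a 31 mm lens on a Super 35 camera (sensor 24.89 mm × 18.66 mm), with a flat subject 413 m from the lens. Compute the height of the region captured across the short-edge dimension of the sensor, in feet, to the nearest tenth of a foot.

815.6 ft

dₒ: 413 m = 413000 mm.
Similar triangles through the lens centre give W/dₒ = h/dᵢ; with 1/f = 1/dₒ + 1/dᵢ this gives W = h·(dₒ − f)/f.
W = 18.66 mm × (413000 − 31) / 31 = 18.66 × 13321.5806 ≈ 248580.695 mm = 248580.695/304.8 ft = 815.553 ft.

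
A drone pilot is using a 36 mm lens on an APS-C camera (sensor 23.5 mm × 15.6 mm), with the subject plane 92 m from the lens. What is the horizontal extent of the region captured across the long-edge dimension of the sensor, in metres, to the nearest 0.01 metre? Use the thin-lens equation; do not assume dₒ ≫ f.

60.03 m

dₒ: 92 m = 92000 mm.
Similar triangles through the lens centre give W/dₒ = w/dᵢ; with 1/f = 1/dₒ + 1/dᵢ this gives W = w·(dₒ − f)/f.
W = 23.5 mm × (92000 − 36) / 36 = 23.5 × 2554.5556 ≈ 60032.056 mm = 60.0321 m.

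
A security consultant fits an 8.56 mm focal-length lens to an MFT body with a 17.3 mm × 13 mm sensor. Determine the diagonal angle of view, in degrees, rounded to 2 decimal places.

Sensor diagonal = √(17.3² + 13²) = √468.2900 ≈ 21.6400 mm.
Angle of view α = 2·arctan(d/2f) with d = 21.6400 mm and f = 8.56 mm.
d/2f = 1.26402; arctan(1.26402) ≈ 51.6515°, so α ≈ 103.3030°.

103.30°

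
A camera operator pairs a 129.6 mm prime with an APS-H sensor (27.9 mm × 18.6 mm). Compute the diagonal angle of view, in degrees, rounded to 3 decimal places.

Sensor diagonal = √(27.9² + 18.6²) = √1124.3700 ≈ 33.5316 mm.
Angle of view α = 2·arctan(d/2f) with d = 33.5316 mm and f = 129.6 mm.
d/2f = 0.12937; arctan(0.12937) ≈ 7.3712°, so α ≈ 14.7424°.

14.742°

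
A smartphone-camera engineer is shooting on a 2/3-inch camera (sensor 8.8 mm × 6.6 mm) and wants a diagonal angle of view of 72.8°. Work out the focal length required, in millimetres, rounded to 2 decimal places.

Sensor diagonal = √(8.8² + 6.6²) = √121.0000 ≈ 11.0000 mm.
From α = 2·arctan(d/2f) we get f = d / (2·tan(α/2)).
With d = 11.0000 mm and α/2 = 36.4°, tan(α/2) ≈ 0.73726, so f ≈ 11.0000 / 1.47453 ≈ 7.4600 mm.

7.46 mm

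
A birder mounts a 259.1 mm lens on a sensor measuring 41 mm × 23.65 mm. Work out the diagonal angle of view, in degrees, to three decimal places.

10.438°

Sensor diagonal = √(41² + 23.65²) = √2240.3225 ≈ 47.3320 mm.
Angle of view α = 2·arctan(d/2f) with d = 47.3320 mm and f = 259.1 mm.
d/2f = 0.09134; arctan(0.09134) ≈ 5.2189°, so α ≈ 10.4378°.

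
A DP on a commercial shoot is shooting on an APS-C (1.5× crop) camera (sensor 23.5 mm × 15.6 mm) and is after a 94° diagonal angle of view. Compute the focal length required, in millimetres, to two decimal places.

Sensor diagonal = √(23.5² + 15.6²) = √795.6100 ≈ 28.2066 mm.
From α = 2·arctan(d/2f) we get f = d / (2·tan(α/2)).
With d = 28.2066 mm and α/2 = 47°, tan(α/2) ≈ 1.07237, so f ≈ 28.2066 / 2.14474 ≈ 13.1515 mm.

13.15 mm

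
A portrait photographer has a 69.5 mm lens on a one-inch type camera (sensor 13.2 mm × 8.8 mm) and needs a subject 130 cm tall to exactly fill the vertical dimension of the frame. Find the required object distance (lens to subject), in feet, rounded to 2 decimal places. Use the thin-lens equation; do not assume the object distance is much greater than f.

W: 130 cm = 1300 mm.
Magnification m = h/W = dᵢ/dₒ; combined with 1/f = 1/dₒ + 1/dᵢ this gives dₒ = f·(1 + W/h).
dₒ = 69.5 mm × (1 + 1300/8.8) = 69.5 × 148.7273 ≈ 10336.545 mm = 10336.545/304.8 ft = 33.9126 ft.

33.91 ft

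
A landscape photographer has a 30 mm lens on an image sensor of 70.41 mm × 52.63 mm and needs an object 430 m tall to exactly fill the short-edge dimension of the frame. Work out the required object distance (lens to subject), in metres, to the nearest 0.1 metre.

245.1 m

W: 430 m = 430000 mm.
Magnification m = h/W = dᵢ/dₒ; combined with 1/f = 1/dₒ + 1/dᵢ this gives dₒ = f·(1 + W/h).
dₒ = 30 mm × (1 + 430000/52.63) = 30 × 8171.2451 ≈ 245137.353 mm = 245.137 m.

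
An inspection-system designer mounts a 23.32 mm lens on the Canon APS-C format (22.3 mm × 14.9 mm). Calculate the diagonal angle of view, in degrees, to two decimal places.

59.80°

Sensor diagonal = √(22.3² + 14.9²) = √719.3000 ≈ 26.8198 mm.
Angle of view α = 2·arctan(d/2f) with d = 26.8198 mm and f = 23.32 mm.
d/2f = 0.57504; arctan(0.57504) ≈ 29.9005°, so α ≈ 59.8011°.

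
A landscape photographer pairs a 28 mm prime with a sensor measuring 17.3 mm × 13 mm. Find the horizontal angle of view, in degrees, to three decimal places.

34.335°

Angle of view α = 2·arctan(w/2f) with w = 17.3 mm and f = 28 mm.
w/2f = 0.30893; arctan(0.30893) ≈ 17.1674°, so α ≈ 34.3348°.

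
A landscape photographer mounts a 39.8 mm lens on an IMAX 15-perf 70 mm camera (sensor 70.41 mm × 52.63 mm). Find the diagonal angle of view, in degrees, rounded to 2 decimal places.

95.68°

Sensor diagonal = √(70.41² + 52.63²) = √7727.4850 ≈ 87.9061 mm.
Angle of view α = 2·arctan(d/2f) with d = 87.9061 mm and f = 39.8 mm.
d/2f = 1.10435; arctan(1.10435) ≈ 47.8388°, so α ≈ 95.6776°.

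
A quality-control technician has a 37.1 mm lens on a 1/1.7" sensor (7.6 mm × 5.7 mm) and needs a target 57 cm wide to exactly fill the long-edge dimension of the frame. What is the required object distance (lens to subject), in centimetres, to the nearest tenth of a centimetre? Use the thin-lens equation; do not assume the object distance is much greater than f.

W: 57 cm = 570 mm.
Magnification m = w/W = dᵢ/dₒ; combined with 1/f = 1/dₒ + 1/dᵢ this gives dₒ = f·(1 + W/w).
dₒ = 37.1 mm × (1 + 570/7.6) = 37.1 × 76.0000 ≈ 2819.600 mm = 281.96 cm.

282.0 cm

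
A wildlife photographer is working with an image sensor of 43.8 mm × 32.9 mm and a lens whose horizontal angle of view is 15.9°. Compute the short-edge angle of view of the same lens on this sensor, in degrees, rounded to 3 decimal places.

11.977°

From the horizontal AOV: f = 43.8 / (2·tan(7.95°)) = 43.8 / 0.27930 ≈ 156.8195 mm.
Short-edge AOV = 2·arctan(32.9 / (2 × 156.8195)) = 2·arctan(0.10490) ≈ 11.9766°.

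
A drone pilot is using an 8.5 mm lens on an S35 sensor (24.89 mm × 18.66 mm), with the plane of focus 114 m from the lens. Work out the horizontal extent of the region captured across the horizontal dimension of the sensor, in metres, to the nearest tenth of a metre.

333.8 m

dₒ: 114 m = 114000 mm.
Similar triangles through the lens centre give W/dₒ = w/dᵢ; with 1/f = 1/dₒ + 1/dᵢ this gives W = w·(dₒ − f)/f.
W = 24.89 mm × (114000 − 8.5) / 8.5 = 24.89 × 13410.7647 ≈ 333793.934 mm = 333.794 m.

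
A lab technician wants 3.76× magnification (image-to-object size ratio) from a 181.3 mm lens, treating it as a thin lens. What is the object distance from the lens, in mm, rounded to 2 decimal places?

229.52 mm

With m = dᵢ/dₒ and 1/f = 1/dₒ + 1/dᵢ, substituting dᵢ = m·dₒ gives 1/f = (1 + 1/m)/dₒ, hence dₒ = f·(1 + 1/m).
dₒ = 181.3 × (1 + 1/3.76) = 181.3 × 1.26596 ≈ 229.518 mm.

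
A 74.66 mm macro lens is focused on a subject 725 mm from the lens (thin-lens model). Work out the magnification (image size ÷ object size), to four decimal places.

0.1148×

Thin lens: 1/f = 1/dₒ + 1/dᵢ → 1/dᵢ = 1/74.66 − 1/725 = 0.0120147 mm⁻¹, so dᵢ ≈ 83.2311 mm.
Magnification m = dᵢ/dₒ = 83.2311/725 ≈ 0.11480.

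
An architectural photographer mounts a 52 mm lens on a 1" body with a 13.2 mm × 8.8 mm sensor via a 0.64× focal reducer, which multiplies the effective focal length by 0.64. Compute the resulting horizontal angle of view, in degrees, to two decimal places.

Effective focal length f = 52 × 0.64 = 33.28 mm.
α = 2·arctan(13.2 / (2 × 33.28)) = 2·arctan(0.19832) ≈ 22.4344°.

22.43°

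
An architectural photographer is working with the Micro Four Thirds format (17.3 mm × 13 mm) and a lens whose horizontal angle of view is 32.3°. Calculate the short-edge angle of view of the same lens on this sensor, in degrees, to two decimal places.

From the horizontal AOV: f = 17.3 / (2·tan(16.15°)) = 17.3 / 0.57916 ≈ 29.8708 mm.
Short-edge AOV = 2·arctan(13 / (2 × 29.8708)) = 2·arctan(0.21760) ≈ 24.5528°.

24.55°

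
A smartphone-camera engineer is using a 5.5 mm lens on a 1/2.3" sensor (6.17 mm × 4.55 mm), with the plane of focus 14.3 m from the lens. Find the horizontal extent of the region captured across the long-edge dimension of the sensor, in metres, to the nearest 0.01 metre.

16.04 m

dₒ: 14.3 m = 14300 mm.
Similar triangles through the lens centre give W/dₒ = w/dᵢ; with 1/f = 1/dₒ + 1/dᵢ this gives W = w·(dₒ − f)/f.
W = 6.17 mm × (14300 − 5.5) / 5.5 = 6.17 × 2599.0000 ≈ 16035.830 mm = 16.0358 m.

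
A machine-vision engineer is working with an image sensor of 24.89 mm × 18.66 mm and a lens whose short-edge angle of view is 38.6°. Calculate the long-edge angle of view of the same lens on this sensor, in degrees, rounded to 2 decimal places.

50.08°

From the short-edge AOV: f = 18.66 / (2·tan(19.3°)) = 18.66 / 0.70039 ≈ 26.6423 mm.
Long-edge AOV = 2·arctan(24.89 / (2 × 26.6423)) = 2·arctan(0.46711) ≈ 50.0759°.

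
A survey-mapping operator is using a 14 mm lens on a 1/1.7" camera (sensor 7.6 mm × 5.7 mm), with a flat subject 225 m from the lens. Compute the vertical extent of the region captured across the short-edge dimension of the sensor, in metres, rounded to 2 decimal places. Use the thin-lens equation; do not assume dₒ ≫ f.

dₒ: 225 m = 225000 mm.
Similar triangles through the lens centre give W/dₒ = h/dᵢ; with 1/f = 1/dₒ + 1/dᵢ this gives W = h·(dₒ − f)/f.
W = 5.7 mm × (225000 − 14) / 14 = 5.7 × 16070.4286 ≈ 91601.443 mm = 91.6014 m.

91.60 m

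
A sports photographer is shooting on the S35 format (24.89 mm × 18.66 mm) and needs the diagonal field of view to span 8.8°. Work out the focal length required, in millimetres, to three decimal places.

Sensor diagonal = √(24.89² + 18.66²) = √967.7077 ≈ 31.1080 mm.
From α = 2·arctan(d/2f) we get f = d / (2·tan(α/2)).
With d = 31.1080 mm and α/2 = 4.4°, tan(α/2) ≈ 0.07695, so f ≈ 31.1080 / 0.15389 ≈ 202.1423 mm.

202.142 mm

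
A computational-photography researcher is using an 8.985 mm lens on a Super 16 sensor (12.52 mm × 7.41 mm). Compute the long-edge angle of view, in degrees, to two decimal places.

Angle of view α = 2·arctan(w/2f) with w = 12.52 mm and f = 8.985 mm.
w/2f = 0.69672; arctan(0.69672) ≈ 34.8656°, so α ≈ 69.7311°.

69.73°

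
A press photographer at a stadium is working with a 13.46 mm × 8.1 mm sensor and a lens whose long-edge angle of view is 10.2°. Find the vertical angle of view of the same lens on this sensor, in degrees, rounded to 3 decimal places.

6.149°

From the long-edge AOV: f = 13.46 / (2·tan(5.1°)) = 13.46 / 0.17850 ≈ 75.4082 mm.
Vertical AOV = 2·arctan(8.1 / (2 × 75.4082)) = 2·arctan(0.05371) ≈ 6.1485°.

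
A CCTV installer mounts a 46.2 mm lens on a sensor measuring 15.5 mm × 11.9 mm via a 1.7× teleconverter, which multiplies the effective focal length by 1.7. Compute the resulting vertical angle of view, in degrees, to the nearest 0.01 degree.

8.66°

Effective focal length f = 46.2 × 1.7 = 78.54 mm.
α = 2·arctan(11.9 / (2 × 78.54)) = 2·arctan(0.07576) ≈ 8.6646°.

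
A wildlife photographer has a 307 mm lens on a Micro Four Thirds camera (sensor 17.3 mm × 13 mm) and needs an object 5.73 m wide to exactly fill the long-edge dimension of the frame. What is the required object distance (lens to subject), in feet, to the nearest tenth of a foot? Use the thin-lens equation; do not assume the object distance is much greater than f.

334.6 ft

W: 5.73 m = 5730 mm.
Magnification m = w/W = dᵢ/dₒ; combined with 1/f = 1/dₒ + 1/dᵢ this gives dₒ = f·(1 + W/w).
dₒ = 307 mm × (1 + 5730/17.3) = 307 × 332.2139 ≈ 101989.659 mm = 101989.659/304.8 ft = 334.612 ft.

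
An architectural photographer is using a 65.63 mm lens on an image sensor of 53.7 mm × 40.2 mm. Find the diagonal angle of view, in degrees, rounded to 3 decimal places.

Sensor diagonal = √(53.7² + 40.2²) = √4499.7300 ≈ 67.0800 mm.
Angle of view α = 2·arctan(d/2f) with d = 67.0800 mm and f = 65.63 mm.
d/2f = 0.51105; arctan(0.51105) ≈ 27.0692°, so α ≈ 54.1383°.

54.138°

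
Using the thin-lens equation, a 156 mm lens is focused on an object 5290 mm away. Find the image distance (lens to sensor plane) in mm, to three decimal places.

160.740 mm

1/dᵢ = 1/f − 1/dₒ = 1/156 − 1/5290 = 0.0062212 mm⁻¹.
dᵢ = 1/0.0062212 ≈ 160.7402 mm.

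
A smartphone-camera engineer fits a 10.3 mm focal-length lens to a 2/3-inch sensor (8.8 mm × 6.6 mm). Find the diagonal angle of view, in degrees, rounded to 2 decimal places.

Sensor diagonal = √(8.8² + 6.6²) = √121.0000 ≈ 11.0000 mm.
Angle of view α = 2·arctan(d/2f) with d = 11.0000 mm and f = 10.3 mm.
d/2f = 0.53398; arctan(0.53398) ≈ 28.1014°, so α ≈ 56.2027°.

56.20°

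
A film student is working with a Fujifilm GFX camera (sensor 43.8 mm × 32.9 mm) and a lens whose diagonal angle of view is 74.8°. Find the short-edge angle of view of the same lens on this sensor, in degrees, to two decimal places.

Sensor diagonal = √(43.8² + 32.9²) = √3000.8500 ≈ 54.7800 mm.
From the diagonal AOV: f = 54.7800 / (2·tan(37.4°)) = 54.7800 / 1.52912 ≈ 35.8246 mm.
Short-edge AOV = 2·arctan(32.9 / (2 × 35.8246)) = 2·arctan(0.45918) ≈ 49.3274°.

49.33°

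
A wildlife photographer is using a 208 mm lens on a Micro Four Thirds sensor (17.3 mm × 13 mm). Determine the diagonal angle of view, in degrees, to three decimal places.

Sensor diagonal = √(17.3² + 13²) = √468.2900 ≈ 21.6400 mm.
Angle of view α = 2·arctan(d/2f) with d = 21.6400 mm and f = 208 mm.
d/2f = 0.05202; arctan(0.05202) ≈ 2.9778°, so α ≈ 5.9556°.

5.956°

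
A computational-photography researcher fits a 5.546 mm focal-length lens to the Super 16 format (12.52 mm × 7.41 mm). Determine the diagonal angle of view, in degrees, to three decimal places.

105.355°

Sensor diagonal = √(12.52² + 7.41²) = √211.6585 ≈ 14.5485 mm.
Angle of view α = 2·arctan(d/2f) with d = 14.5485 mm and f = 5.546 mm.
d/2f = 1.31162; arctan(1.31162) ≈ 52.6775°, so α ≈ 105.3550°.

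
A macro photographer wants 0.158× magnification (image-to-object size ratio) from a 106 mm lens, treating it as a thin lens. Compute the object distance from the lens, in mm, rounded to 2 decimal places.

776.89 mm

With m = dᵢ/dₒ and 1/f = 1/dₒ + 1/dᵢ, substituting dᵢ = m·dₒ gives 1/f = (1 + 1/m)/dₒ, hence dₒ = f·(1 + 1/m).
dₒ = 106 × (1 + 1/0.158) = 106 × 7.32911 ≈ 776.886 mm.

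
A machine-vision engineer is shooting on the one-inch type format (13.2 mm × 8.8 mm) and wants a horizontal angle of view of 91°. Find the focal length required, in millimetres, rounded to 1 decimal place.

6.5 mm

From α = 2·arctan(w/2f) we get f = w / (2·tan(α/2)).
With w = 13.2 mm and α/2 = 45.5°, tan(α/2) ≈ 1.01761, so f ≈ 13.2 / 2.03521 ≈ 6.4858 mm.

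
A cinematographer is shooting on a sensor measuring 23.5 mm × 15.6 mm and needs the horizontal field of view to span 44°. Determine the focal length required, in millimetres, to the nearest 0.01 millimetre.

29.08 mm

From α = 2·arctan(w/2f) we get f = w / (2·tan(α/2)).
With w = 23.5 mm and α/2 = 22°, tan(α/2) ≈ 0.40403, so f ≈ 23.5 / 0.80805 ≈ 29.0823 mm.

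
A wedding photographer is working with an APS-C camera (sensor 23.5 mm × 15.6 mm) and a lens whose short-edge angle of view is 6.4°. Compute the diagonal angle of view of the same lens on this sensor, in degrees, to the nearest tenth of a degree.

From the short-edge AOV: f = 15.6 / (2·tan(3.2°)) = 15.6 / 0.11182 ≈ 139.5132 mm.
Sensor diagonal = √(23.5² + 15.6²) = √795.6100 ≈ 28.2066 mm.
Diagonal AOV = 2·arctan(28.2066 / (2 × 139.5132)) = 2·arctan(0.10109) ≈ 11.5448°.

11.5°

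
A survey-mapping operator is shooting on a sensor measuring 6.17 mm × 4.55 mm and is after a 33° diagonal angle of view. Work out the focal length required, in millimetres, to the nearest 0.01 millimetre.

12.94 mm

Sensor diagonal = √(6.17² + 4.55²) = √58.7714 ≈ 7.6663 mm.
From α = 2·arctan(d/2f) we get f = d / (2·tan(α/2)).
With d = 7.6663 mm and α/2 = 16.5°, tan(α/2) ≈ 0.29621, so f ≈ 7.6663 / 0.59243 ≈ 12.9404 mm.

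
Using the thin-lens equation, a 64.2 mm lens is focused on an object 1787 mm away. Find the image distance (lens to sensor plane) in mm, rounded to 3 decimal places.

1/dᵢ = 1/f − 1/dₒ = 1/64.2 − 1/1787 = 0.0150167 mm⁻¹.
dᵢ = 1/0.0150167 ≈ 66.5924 mm.

66.592 mm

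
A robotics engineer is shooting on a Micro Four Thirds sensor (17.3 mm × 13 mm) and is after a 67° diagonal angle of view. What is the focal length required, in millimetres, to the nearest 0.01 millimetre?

Sensor diagonal = √(17.3² + 13²) = √468.2900 ≈ 21.6400 mm.
From α = 2·arctan(d/2f) we get f = d / (2·tan(α/2)).
With d = 21.6400 mm and α/2 = 33.5°, tan(α/2) ≈ 0.66189, so f ≈ 21.6400 / 1.32377 ≈ 16.3472 mm.

16.35 mm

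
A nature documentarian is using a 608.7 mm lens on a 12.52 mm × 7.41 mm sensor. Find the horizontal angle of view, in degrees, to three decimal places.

1.178°

Angle of view α = 2·arctan(w/2f) with w = 12.52 mm and f = 608.7 mm.
w/2f = 0.01028; arctan(0.01028) ≈ 0.5892°, so α ≈ 1.1784°.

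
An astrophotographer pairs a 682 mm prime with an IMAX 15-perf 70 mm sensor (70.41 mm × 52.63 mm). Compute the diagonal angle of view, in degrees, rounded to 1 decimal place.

7.4°

Sensor diagonal = √(70.41² + 52.63²) = √7727.4850 ≈ 87.9061 mm.
Angle of view α = 2·arctan(d/2f) with d = 87.9061 mm and f = 682 mm.
d/2f = 0.06445; arctan(0.06445) ≈ 3.6875°, so α ≈ 7.3749°.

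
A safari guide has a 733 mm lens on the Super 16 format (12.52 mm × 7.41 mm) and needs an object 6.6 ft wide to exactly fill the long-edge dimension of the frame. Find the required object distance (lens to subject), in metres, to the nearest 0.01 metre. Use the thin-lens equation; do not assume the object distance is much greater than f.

W: 6.6 ft × 304.8 mm/ft = 2011.68 mm.
Magnification m = w/W = dᵢ/dₒ; combined with 1/f = 1/dₒ + 1/dᵢ this gives dₒ = f·(1 + W/w).
dₒ = 733 mm × (1 + 2011.68/12.52) = 733 × 161.6773 ≈ 118509.469 mm = 118.509 m.

118.51 m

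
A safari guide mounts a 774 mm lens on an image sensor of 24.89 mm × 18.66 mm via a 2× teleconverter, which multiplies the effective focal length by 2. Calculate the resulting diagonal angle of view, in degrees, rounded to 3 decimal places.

1.151°

Effective focal length f = 774 × 2 = 1548 mm.
Sensor diagonal = √(24.89² + 18.66²) = √967.7077 ≈ 31.1080 mm.
α = 2·arctan(31.108 / (2 × 1548)) = 2·arctan(0.01005) ≈ 1.1514°.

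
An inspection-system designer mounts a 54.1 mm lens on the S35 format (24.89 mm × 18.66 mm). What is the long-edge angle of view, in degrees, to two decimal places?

25.91°

Angle of view α = 2·arctan(w/2f) with w = 24.89 mm and f = 54.1 mm.
w/2f = 0.23004; arctan(0.23004) ≈ 12.9548°, so α ≈ 25.9096°.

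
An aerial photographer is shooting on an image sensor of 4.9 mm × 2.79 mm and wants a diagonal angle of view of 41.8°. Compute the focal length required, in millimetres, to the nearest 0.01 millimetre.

7.38 mm

Sensor diagonal = √(4.9² + 2.79²) = √31.7941 ≈ 5.6386 mm.
From α = 2·arctan(d/2f) we get f = d / (2·tan(α/2)).
With d = 5.6386 mm and α/2 = 20.9°, tan(α/2) ≈ 0.38186, so f ≈ 5.6386 / 0.76373 ≈ 7.3831 mm.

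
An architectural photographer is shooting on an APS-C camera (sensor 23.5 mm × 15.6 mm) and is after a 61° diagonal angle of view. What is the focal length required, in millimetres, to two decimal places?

Sensor diagonal = √(23.5² + 15.6²) = √795.6100 ≈ 28.2066 mm.
From α = 2·arctan(d/2f) we get f = d / (2·tan(α/2)).
With d = 28.2066 mm and α/2 = 30.5°, tan(α/2) ≈ 0.58905, so f ≈ 28.2066 / 1.17809 ≈ 23.9426 mm.

23.94 mm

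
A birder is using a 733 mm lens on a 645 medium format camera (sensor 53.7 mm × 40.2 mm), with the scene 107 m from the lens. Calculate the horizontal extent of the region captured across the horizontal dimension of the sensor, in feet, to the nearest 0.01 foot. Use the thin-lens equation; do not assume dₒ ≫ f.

25.54 ft

dₒ: 107 m = 107000 mm.
Similar triangles through the lens centre give W/dₒ = w/dᵢ; with 1/f = 1/dₒ + 1/dᵢ this gives W = w·(dₒ − f)/f.
W = 53.7 mm × (107000 − 733) / 733 = 53.7 × 144.9754 ≈ 7785.181 mm = 7785.181/304.8 ft = 25.5419 ft.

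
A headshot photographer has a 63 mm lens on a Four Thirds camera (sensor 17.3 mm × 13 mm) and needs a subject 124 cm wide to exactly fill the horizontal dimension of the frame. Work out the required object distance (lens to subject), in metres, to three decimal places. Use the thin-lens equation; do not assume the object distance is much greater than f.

W: 124 cm = 1240 mm.
Magnification m = w/W = dᵢ/dₒ; combined with 1/f = 1/dₒ + 1/dᵢ this gives dₒ = f·(1 + W/w).
dₒ = 63 mm × (1 + 1240/17.3) = 63 × 72.6763 ≈ 4578.607 mm = 4.57861 m.

4.579 m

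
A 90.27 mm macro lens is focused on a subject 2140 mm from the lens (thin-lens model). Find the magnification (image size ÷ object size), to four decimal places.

Thin lens: 1/f = 1/dₒ + 1/dᵢ → 1/dᵢ = 1/90.27 − 1/2140 = 0.0106106 mm⁻¹, so dᵢ ≈ 94.2455 mm.
Magnification m = dᵢ/dₒ = 94.2455/2140 ≈ 0.04404.

0.0440×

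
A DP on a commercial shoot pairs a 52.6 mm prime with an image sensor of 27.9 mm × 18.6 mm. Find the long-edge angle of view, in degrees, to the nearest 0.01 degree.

29.71°

Angle of view α = 2·arctan(w/2f) with w = 27.9 mm and f = 52.6 mm.
w/2f = 0.26521; arctan(0.26521) ≈ 14.8534°, so α ≈ 29.7068°.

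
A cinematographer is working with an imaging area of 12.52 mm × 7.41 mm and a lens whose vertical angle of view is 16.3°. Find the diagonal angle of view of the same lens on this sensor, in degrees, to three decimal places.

From the vertical AOV: f = 7.41 / (2·tan(8.15°)) = 7.41 / 0.28642 ≈ 25.8708 mm.
Sensor diagonal = √(12.52² + 7.41²) = √211.6585 ≈ 14.5485 mm.
Diagonal AOV = 2·arctan(14.5485 / (2 × 25.8708)) = 2·arctan(0.28118) ≈ 31.4094°.

31.409°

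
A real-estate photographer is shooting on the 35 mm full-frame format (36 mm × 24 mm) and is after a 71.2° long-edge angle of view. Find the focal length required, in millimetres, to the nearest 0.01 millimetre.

25.14 mm

From α = 2·arctan(w/2f) we get f = w / (2·tan(α/2)).
With w = 36 mm and α/2 = 35.6°, tan(α/2) ≈ 0.71593, so f ≈ 36 / 1.43186 ≈ 25.1421 mm.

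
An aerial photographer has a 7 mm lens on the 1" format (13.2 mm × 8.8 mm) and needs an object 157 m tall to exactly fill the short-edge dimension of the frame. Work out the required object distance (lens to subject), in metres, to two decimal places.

124.89 m

W: 157 m = 157000 mm.
Magnification m = h/W = dᵢ/dₒ; combined with 1/f = 1/dₒ + 1/dᵢ this gives dₒ = f·(1 + W/h).
dₒ = 7 mm × (1 + 157000/8.8) = 7 × 17841.9091 ≈ 124893.364 mm = 124.893 m.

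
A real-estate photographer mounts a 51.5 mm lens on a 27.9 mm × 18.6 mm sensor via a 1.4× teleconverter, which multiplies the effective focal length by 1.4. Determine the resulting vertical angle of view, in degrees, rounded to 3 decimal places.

14.700°

Effective focal length f = 51.5 × 1.4 = 72.1 mm.
α = 2·arctan(18.6 / (2 × 72.1)) = 2·arctan(0.12899) ≈ 14.6997°.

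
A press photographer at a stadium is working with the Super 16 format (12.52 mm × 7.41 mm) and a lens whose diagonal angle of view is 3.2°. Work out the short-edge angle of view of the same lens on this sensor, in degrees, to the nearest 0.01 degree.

1.63°

Sensor diagonal = √(12.52² + 7.41²) = √211.6585 ≈ 14.5485 mm.
From the diagonal AOV: f = 14.5485 / (2·tan(1.6°)) = 14.5485 / 0.05587 ≈ 260.4220 mm.
Short-edge AOV = 2·arctan(7.41 / (2 × 260.4220)) = 2·arctan(0.01423) ≈ 1.6302°.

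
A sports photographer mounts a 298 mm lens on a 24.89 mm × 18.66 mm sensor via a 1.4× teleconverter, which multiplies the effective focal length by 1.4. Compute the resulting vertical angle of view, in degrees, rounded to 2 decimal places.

Effective focal length f = 298 × 1.4 = 417.2 mm.
α = 2·arctan(18.66 / (2 × 417.2)) = 2·arctan(0.02236) ≈ 2.5622°.

2.56°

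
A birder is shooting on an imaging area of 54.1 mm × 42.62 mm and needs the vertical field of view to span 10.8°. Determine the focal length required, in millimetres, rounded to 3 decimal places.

From α = 2·arctan(h/2f) we get f = h / (2·tan(α/2)).
With h = 42.62 mm and α/2 = 5.4°, tan(α/2) ≈ 0.09453, so f ≈ 42.62 / 0.18906 ≈ 225.4363 mm.

225.436 mm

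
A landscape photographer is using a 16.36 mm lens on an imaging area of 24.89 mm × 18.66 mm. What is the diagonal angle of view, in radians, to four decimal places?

Sensor diagonal = √(24.89² + 18.66²) = √967.7077 ≈ 31.1080 mm.
Angle of view α = 2·arctan(d/2f) with d = 31.1080 mm and f = 16.36 mm.
d/2f = 0.95073; arctan(0.95073) ≈ 0.7601 rad, so α ≈ 1.5203 rad.

1.5203 rad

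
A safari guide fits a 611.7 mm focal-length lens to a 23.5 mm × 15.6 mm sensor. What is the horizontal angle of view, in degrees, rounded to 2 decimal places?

Angle of view α = 2·arctan(w/2f) with w = 23.5 mm and f = 611.7 mm.
w/2f = 0.01921; arctan(0.01921) ≈ 1.1004°, so α ≈ 2.2009°.

2.20°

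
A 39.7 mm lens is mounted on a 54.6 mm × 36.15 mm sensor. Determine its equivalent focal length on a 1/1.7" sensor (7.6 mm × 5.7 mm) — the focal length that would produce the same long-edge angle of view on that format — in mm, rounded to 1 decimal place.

5.5 mm

Equal angle of view means equal width/f ratio, so f₂ = f₁ · (width₂/width₁) = 39.7 × 7.6/54.6.
f₂ = 39.7 × 0.13919 ≈ 5.526 mm.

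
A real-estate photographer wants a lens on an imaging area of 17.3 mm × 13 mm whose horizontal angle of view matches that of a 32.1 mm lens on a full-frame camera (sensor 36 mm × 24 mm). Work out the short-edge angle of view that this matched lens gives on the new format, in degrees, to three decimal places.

45.698°

Equal horizontal AOV ⇒ f₂ = f₁ · 17.3/36 = 32.1 × 0.48056 ≈ 15.4258 mm.
Short-edge AOV on the new format = 2·arctan(13 / (2 × 15.4258)) = 2·arctan(0.42137) ≈ 45.6983°.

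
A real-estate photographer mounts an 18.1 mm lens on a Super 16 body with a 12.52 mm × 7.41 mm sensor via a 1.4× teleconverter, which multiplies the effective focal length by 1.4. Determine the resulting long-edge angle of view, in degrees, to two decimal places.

27.75°

Effective focal length f = 18.1 × 1.4 = 25.34 mm.
α = 2·arctan(12.52 / (2 × 25.34)) = 2·arctan(0.24704) ≈ 27.7531°.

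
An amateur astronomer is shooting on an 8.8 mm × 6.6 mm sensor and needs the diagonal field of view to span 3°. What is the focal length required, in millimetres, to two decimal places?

210.04 mm

Sensor diagonal = √(8.8² + 6.6²) = √121.0000 ≈ 11.0000 mm.
From α = 2·arctan(d/2f) we get f = d / (2·tan(α/2)).
With d = 11.0000 mm and α/2 = 1.5°, tan(α/2) ≈ 0.02619, so f ≈ 11.0000 / 0.05237 ≈ 210.0365 mm.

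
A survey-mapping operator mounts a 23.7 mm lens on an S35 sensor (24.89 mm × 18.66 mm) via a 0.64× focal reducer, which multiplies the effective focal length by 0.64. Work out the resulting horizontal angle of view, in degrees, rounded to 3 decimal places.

78.736°

Effective focal length f = 23.7 × 0.64 = 15.168 mm.
α = 2·arctan(24.89 / (2 × 15.168)) = 2·arctan(0.82048) ≈ 78.7362°.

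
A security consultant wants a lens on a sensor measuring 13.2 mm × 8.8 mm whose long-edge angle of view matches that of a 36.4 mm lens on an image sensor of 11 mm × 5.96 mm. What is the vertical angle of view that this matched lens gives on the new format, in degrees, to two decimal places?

11.50°

Equal long-edge AOV ⇒ f₂ = f₁ · 13.2/11 = 36.4 × 1.20000 ≈ 43.6800 mm.
Vertical AOV on the new format = 2·arctan(8.8 / (2 × 43.6800)) = 2·arctan(0.10073) ≈ 11.5043°.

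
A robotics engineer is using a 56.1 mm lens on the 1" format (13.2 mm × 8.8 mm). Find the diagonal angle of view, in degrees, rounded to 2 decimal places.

Sensor diagonal = √(13.2² + 8.8²) = √251.6800 ≈ 15.8644 mm.
Angle of view α = 2·arctan(d/2f) with d = 15.8644 mm and f = 56.1 mm.
d/2f = 0.14139; arctan(0.14139) ≈ 8.0479°, so α ≈ 16.0959°.

16.10°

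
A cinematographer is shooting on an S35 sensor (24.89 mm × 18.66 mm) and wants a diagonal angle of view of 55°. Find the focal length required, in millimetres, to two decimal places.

29.88 mm

Sensor diagonal = √(24.89² + 18.66²) = √967.7077 ≈ 31.1080 mm.
From α = 2·arctan(d/2f) we get f = d / (2·tan(α/2)).
With d = 31.1080 mm and α/2 = 27.5°, tan(α/2) ≈ 0.52057, so f ≈ 31.1080 / 1.04113 ≈ 29.8790 mm.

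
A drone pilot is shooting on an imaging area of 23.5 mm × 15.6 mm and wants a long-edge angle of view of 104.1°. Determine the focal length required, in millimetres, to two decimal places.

9.16 mm

From α = 2·arctan(w/2f) we get f = w / (2·tan(α/2)).
With w = 23.5 mm and α/2 = 52.05°, tan(α/2) ≈ 1.28225, so f ≈ 23.5 / 2.56449 ≈ 9.1636 mm.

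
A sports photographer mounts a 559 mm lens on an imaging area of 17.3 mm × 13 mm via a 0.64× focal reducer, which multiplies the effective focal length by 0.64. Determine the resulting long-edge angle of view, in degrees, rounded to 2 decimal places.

Effective focal length f = 559 × 0.64 = 357.76 mm.
α = 2·arctan(17.3 / (2 × 357.76)) = 2·arctan(0.02418) ≈ 2.7701°.

2.77°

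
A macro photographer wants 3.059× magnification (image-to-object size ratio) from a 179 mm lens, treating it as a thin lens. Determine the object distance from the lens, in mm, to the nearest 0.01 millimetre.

With m = dᵢ/dₒ and 1/f = 1/dₒ + 1/dᵢ, substituting dᵢ = m·dₒ gives 1/f = (1 + 1/m)/dₒ, hence dₒ = f·(1 + 1/m).
dₒ = 179 × (1 + 1/3.059) = 179 × 1.32690 ≈ 237.516 mm.

237.52 mm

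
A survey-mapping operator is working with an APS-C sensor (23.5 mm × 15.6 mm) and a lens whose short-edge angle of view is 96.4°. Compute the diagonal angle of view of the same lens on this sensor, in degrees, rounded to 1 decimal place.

127.4°

From the short-edge AOV: f = 15.6 / (2·tan(48.2°)) = 15.6 / 2.23688 ≈ 6.9740 mm.
Sensor diagonal = √(23.5² + 15.6²) = √795.6100 ≈ 28.2066 mm.
Diagonal AOV = 2·arctan(28.2066 / (2 × 6.9740)) = 2·arctan(2.02226) ≈ 127.3756°.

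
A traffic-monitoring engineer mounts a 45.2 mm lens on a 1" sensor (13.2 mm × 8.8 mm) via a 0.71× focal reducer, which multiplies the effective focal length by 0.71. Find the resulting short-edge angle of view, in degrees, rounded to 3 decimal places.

Effective focal length f = 45.2 × 0.71 = 32.092 mm.
α = 2·arctan(8.8 / (2 × 32.092)) = 2·arctan(0.13711) ≈ 15.6138°.

15.614°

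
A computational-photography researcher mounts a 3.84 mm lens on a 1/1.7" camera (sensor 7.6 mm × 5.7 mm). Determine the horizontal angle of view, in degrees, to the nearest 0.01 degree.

Angle of view α = 2·arctan(w/2f) with w = 7.6 mm and f = 3.84 mm.
w/2f = 0.98958; arctan(0.98958) ≈ 44.7000°, so α ≈ 89.4000°.

89.40°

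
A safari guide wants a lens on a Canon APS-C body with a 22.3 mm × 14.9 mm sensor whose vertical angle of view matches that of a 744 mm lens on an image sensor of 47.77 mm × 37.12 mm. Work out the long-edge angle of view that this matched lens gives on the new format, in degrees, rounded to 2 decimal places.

Equal vertical AOV ⇒ f₂ = f₁ · 14.9/37.12 = 744 × 0.40140 ≈ 298.6422 mm.
Long-edge AOV on the new format = 2·arctan(22.3 / (2 × 298.6422)) = 2·arctan(0.03734) ≈ 4.2764°.

4.28°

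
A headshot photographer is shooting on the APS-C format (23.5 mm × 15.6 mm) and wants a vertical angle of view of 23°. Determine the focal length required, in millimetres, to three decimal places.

From α = 2·arctan(h/2f) we get f = h / (2·tan(α/2)).
With h = 15.6 mm and α/2 = 11.5°, tan(α/2) ≈ 0.20345, so f ≈ 15.6 / 0.40690 ≈ 38.3382 mm.

38.338 mm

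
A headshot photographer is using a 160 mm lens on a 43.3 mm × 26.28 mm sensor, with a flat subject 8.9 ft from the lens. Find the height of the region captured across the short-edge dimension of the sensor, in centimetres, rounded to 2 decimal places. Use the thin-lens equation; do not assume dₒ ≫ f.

41.93 cm

dₒ: 8.9 ft × 304.8 mm/ft = 2712.72 mm.
Similar triangles through the lens centre give W/dₒ = h/dᵢ; with 1/f = 1/dₒ + 1/dᵢ this gives W = h·(dₒ − f)/f.
W = 26.28 mm × (2712.72 − 160) / 160 = 26.28 × 15.9545 ≈ 419.284 mm = 41.9284 cm.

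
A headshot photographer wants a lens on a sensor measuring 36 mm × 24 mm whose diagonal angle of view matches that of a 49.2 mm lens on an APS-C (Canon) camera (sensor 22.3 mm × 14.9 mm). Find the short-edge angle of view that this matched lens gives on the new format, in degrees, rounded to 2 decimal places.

Sensor diagonal = √(22.3² + 14.9²) = √719.3000 ≈ 26.8198 mm.
Sensor diagonal = √(36² + 24²) = √1872.0000 ≈ 43.2666 mm.
Equal diagonal AOV ⇒ f₂ = f₁ · 43.2666/26.8198 = 49.2 × 1.61324 ≈ 79.3712 mm.
Short-edge AOV on the new format = 2·arctan(24 / (2 × 79.3712)) = 2·arctan(0.15119) ≈ 17.1947°.

17.19°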